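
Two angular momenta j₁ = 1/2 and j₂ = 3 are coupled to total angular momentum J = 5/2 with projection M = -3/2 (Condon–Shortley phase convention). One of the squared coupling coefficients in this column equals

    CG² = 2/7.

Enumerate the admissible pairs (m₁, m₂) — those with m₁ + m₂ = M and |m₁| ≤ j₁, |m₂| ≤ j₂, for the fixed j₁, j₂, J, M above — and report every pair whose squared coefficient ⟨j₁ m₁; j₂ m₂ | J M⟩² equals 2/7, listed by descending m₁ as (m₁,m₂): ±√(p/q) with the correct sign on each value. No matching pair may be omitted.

(-1/2,-1): −√(2/7)

Admissible pairs with m₁+m₂ = M = -3/2: (-1/2,-1), (1/2,-2)
  (m₁,m₂)=(1/2,-2): CG² = 5/7, CG = +√(5/7)
  (m₁,m₂)=(-1/2,-1): CG² = 2/7, CG = −√(2/7)   ← matches the target
Pairs with CG² = 2/7: (-1/2,-1): −√(2/7)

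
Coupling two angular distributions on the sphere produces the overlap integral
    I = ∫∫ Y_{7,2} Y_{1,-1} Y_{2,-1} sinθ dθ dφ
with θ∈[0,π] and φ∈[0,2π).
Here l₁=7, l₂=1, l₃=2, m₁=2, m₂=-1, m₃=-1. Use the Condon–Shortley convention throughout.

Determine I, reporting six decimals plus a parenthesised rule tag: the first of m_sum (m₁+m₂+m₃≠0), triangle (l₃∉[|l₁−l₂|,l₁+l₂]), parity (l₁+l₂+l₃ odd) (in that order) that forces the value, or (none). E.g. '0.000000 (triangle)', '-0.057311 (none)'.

|7−1|≤2≤7+1 violated ⇒ I = 0

0.000000 (triangle)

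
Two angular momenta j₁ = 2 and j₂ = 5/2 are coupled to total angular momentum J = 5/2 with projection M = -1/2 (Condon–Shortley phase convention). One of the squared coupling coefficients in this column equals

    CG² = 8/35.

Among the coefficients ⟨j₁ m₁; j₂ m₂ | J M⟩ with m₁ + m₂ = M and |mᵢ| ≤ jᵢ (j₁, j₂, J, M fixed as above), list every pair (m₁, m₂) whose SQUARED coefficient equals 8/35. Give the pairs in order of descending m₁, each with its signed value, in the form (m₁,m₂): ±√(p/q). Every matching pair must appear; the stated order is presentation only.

(0,-1/2): −√(8/35)

Admissible pairs with m₁+m₂ = M = -1/2: (-2,3/2), (-1,1/2), (0,-1/2), (1,-3/2), (2,-5/2)
  (m₁,m₂)=(2,-5/2): CG² = 3/14, CG = +√(3/14)
  (m₁,m₂)=(1,-3/2): CG² = 6/35, CG = +√(6/35)
  (m₁,m₂)=(0,-1/2): CG² = 8/35, CG = −√(8/35)   ← matches the target
  (m₁,m₂)=(-1,1/2): CG² = 0/1, CG = 0
  (m₁,m₂)=(-2,3/2): CG² = 27/70, CG = +√(27/70)
Pairs with CG² = 8/35: (0,-1/2): −√(8/35)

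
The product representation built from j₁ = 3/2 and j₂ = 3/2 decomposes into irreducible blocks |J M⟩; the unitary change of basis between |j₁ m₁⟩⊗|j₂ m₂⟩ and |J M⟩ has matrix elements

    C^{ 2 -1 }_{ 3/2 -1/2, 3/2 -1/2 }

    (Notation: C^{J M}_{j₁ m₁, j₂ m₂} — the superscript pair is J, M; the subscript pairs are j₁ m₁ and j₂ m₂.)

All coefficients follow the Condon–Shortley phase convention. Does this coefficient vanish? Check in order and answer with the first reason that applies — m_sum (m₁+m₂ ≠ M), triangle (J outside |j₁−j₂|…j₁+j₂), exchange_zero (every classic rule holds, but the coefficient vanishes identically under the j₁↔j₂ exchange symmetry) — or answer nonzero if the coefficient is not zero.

m-sum: m₁+m₂ = -1/2+(-1/2) = -1, M = -1  ✓
triangle: |j₁−j₂| = 0 ≤ J = 2 ≤ j₁+j₂ = 3  ✓
exchange: j₁=j₂ and m₁=m₂, and (−1)^(j₁+j₂−J) = (−1)^1 = −1 forces ⟨j₁m₁;j₂m₂|JM⟩ = −⟨j₂m₂;j₁m₁|JM⟩ = −⟨j₁m₁;j₂m₂|JM⟩ ⇒ the coefficient vanishes identically
Racah sum check: Σ_k collapses to 0 ⇒ CG = 0

exchange_zero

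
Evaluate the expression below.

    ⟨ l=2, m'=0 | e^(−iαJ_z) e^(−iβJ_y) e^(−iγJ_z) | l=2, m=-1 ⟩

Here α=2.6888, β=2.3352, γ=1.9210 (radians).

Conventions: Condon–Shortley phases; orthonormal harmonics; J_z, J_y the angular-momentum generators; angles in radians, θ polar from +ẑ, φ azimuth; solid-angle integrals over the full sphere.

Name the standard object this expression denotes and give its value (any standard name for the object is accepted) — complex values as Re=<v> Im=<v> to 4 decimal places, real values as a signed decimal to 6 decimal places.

Wigner D-matrix element, Re=-0.2099 Im=0.5747

This is a Wigner D-matrix element — the rotation-matrix element ⟨l m'| R(α,β,γ) |l m⟩ in the angular-momentum basis.
Split into d^2_{0,-1}(β=2.3352) × two z-phases.
With c≡cos(β/2)=0.392360 and s≡sin(β/2)=0.919812, N=[2·2·1·6]^{1/2}=4.898979
The bounds max(0,m−m')=0 and min(l+m,l−m')=1 give 2 terms
  k=0: (−1)^1·4.8990/(2)·0.3924^3·0.9198^1 = -0.136091
  k=1: (−1)^2·4.8990/(2)·0.3924^1·0.9198^3 = +0.747924
d^2_{0,-1}(2.3352) = -0.136091 +0.747924 = +0.611833
D = (+1.000000+0.000000i)·(+0.611833)·(-0.343089+0.939303i) = -0.209913+0.574696i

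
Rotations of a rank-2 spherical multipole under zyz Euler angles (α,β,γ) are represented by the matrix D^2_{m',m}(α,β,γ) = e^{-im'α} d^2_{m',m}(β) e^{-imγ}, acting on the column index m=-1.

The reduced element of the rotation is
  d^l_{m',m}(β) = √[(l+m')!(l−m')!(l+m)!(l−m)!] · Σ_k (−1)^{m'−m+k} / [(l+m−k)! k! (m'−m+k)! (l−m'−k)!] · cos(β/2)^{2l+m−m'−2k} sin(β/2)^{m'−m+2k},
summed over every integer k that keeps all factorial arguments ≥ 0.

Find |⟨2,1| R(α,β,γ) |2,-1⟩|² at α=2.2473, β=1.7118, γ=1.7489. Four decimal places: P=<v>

D^2_{1,-1}(2.2473,1.7118,1.7489) = e^{-i·1·2.2473}·d^2_{1,-1}(1.7118)·e^{-i·-1·1.7489}. Compute d first:
c=cos(1.711800/2)=0.655539, s=sin(1.711800/2)=0.755161; N=√[6·1·1·6]=6.000000
k: max(0,(-1)−(1))=0 … min(2+(-1),2−(1))=1
  k=0: (−1)^2·6.0000/(2)·0.6555^2·0.7552^2 = +0.735187
  k=1: (−1)^3·6.0000/(6)·0.6555^0·0.7552^4 = -0.325206
d^2_{1,-1}(1.7118) = +0.735187 -0.325206 = +0.409981
|D^2_{1,-1}|² = |d^2_{1,-1}(β)|² = (+0.409981)² = 0.168084 (the z-rotation phases have unit modulus)

P=0.1681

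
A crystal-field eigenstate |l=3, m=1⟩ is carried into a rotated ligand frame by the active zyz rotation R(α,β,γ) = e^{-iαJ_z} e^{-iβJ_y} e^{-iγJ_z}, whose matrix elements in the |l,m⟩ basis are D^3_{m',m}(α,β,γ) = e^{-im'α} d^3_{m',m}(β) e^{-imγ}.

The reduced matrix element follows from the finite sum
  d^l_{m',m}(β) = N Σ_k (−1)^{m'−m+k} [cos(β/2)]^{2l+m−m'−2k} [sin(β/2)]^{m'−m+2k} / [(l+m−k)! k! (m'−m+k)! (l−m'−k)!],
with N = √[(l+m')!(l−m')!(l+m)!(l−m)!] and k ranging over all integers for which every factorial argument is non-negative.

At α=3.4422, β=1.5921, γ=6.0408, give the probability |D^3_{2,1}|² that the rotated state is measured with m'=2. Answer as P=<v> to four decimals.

D^3_{2,1}(3.4422,1.5921,6.0408) = e^{-i·2·3.4422}·d^3_{2,1}(1.5921)·e^{-i·1·6.0408}. Compute d first:
Half-angle: c=0.699535, s=0.714599. N=√(120·1·24·2)=75.894664
k: max(0,(1)−(2))=0 … min(3+(1),3−(2))=1
  k=0: (−1)^1·75.8947/(24)·0.6995^5·0.7146^1 = -0.378537
  k=1: (−1)^2·75.8947/(12)·0.6995^3·0.7146^3 = +0.790031
d^3_{2,1}(1.5921) = -0.378537 +0.790031 = +0.411494
|D^3_{2,1}|² = |d^3_{2,1}(β)|² = (+0.411494)² = 0.169327 (the z-rotation phases have unit modulus)

P=0.1693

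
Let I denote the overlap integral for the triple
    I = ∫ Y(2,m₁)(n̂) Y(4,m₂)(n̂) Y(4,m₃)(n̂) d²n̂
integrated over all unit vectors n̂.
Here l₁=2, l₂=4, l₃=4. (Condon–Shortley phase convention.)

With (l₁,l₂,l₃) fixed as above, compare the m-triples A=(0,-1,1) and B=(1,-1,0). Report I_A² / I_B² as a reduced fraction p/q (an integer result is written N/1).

l's match ⇒ only the (l;m) 3-j factors differ between A and B.
A: triangle coeff Δ(2,4,4) = 1/13860; Σ_t [0,2]: t=0:+1/144 t=1:−1/48 t=2:+1/480 = -17/1440; (3j)²=289/13860 [(2 4 4; 0 -1 1)], sign=+1
B: triangle coeff Δ(2,4,4) = 1/13860; Σ_t [0,1]: t=0:+1/72 t=1:−1/96 = 1/288; (3j)²=1/462 [(2 4 4; 1 -1 0)], sign=+1
I_A²/I_B² = (289/13860)/(1/462) = 289/30

289/30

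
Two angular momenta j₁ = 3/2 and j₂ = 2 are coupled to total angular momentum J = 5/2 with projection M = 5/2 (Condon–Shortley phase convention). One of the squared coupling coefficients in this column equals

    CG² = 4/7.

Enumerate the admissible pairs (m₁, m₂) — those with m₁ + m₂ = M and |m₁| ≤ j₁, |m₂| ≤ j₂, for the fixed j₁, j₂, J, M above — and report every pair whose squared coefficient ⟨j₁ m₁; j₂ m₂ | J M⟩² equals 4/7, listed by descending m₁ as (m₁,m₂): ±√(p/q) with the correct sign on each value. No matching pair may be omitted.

Admissible pairs with m₁+m₂ = M = 5/2: (1/2,2), (3/2,1)
  (m₁,m₂)=(3/2,1): CG² = 3/7, CG = +√(3/7)
  (m₁,m₂)=(1/2,2): CG² = 4/7, CG = −√(4/7)   ← matches the target
Pairs with CG² = 4/7: (1/2,2): −√(4/7)

(1/2,2): −√(4/7)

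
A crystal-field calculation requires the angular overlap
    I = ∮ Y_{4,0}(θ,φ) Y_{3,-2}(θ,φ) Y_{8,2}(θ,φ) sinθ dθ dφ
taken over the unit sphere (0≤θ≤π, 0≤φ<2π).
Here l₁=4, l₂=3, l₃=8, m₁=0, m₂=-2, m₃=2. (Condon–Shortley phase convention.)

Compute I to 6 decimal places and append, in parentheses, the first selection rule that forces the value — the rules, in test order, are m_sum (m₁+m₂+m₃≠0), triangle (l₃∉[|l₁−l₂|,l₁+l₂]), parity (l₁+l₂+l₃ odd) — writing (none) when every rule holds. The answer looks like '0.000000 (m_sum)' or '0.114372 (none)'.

|4−3|≤8≤4+3 violated ⇒ I = 0

0.000000 (triangle)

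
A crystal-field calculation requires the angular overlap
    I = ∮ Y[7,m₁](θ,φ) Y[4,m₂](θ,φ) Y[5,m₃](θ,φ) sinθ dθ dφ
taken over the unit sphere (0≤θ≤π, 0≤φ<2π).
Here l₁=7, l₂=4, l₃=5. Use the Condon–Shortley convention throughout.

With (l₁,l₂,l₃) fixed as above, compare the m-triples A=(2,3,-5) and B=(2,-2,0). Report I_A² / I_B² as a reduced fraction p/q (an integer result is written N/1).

Shared (l₁,l₂,l₃)=(7,4,5): N and (l;000)² cancel in I_A²/I_B².
A: Δ = 6!·8!·2!/17! = 1/6126120; Racah Σ t=5..5: t=5:−1/9676800 = -1/9676800; ⇒ 3j(7 4 5; 2 3 -5)² = 27/19448, sgn -1
B: Δ = 6!·8!·2!/17! = 1/6126120; Racah Σ t=0..2: t=0:+1/1036800 t=1:−1/69120 t=2:+1/69120 = 1/1036800; ⇒ 3j(7 4 5; 2 -2 0)² = 1/7293, sgn -1
I_A²/I_B² = (27/19448)/(1/7293) = 81/8

81/8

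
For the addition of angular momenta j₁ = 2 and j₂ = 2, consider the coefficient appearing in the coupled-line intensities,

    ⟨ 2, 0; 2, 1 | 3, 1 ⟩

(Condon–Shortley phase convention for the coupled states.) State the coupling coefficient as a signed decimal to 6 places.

√[7·1!3!3!/8! · 2!2!3!1!4!2!] = √(36/5)
  +(−1)^0/∏(0,1,2,3,1,0)! = 1/12  (running 1/12)
  +(−1)^1/∏(1,0,1,2,2,1)! = -1/4  (running -1/6)
⟨..|..⟩ = √(36/5)·(-1/6) = -0.447214

−√(1/5) = -0.447214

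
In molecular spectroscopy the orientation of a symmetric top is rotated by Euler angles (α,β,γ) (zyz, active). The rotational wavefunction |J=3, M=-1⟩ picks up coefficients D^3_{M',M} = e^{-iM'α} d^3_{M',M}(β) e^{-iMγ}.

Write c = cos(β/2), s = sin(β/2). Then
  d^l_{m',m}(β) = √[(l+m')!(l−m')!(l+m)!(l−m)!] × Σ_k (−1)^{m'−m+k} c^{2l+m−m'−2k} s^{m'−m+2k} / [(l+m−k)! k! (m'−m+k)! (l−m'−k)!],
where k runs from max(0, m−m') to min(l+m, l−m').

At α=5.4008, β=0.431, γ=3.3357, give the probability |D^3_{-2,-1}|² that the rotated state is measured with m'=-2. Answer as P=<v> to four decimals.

Split into d^3_{-2,-1}(β=0.4310) × two z-phases.
Half-angle: c=0.976870, s=0.213836. N=√(1·120·2·24)=75.894664
Admissible k: 1..2 (factorial args all ≥0)
  k=1: (−1)^0·75.8947/(24)·0.9769^5·0.2138^1 = +0.601539
  k=2: (−1)^1·75.8947/(12)·0.9769^3·0.2138^3 = -0.057648
d^3_{-2,-1}(0.4310) = +0.601539 -0.057648 = +0.543891
|D^3_{-2,-1}|² = |d^3_{-2,-1}(β)|² = (+0.543891)² = 0.295817 (the z-rotation phases have unit modulus)

P=0.2958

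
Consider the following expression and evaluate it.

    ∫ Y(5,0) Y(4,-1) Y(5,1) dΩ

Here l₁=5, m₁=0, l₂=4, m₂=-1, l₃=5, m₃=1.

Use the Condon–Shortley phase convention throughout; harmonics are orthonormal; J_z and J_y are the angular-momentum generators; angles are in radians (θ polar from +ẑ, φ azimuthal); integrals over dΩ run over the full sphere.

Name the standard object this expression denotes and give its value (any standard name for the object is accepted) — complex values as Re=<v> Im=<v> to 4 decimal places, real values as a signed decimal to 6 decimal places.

This is a Gaunt coefficient — the integral of a triple product of spherical harmonics over the sphere.
Checks pass: Σm=0; 14 even; l₃=5∈[1,9].
(2·5+1)(2·4+1)(2·5+1) = 1089
Δ: 4! 6! 4! / 15! → 1/3153150
sum: t=0:+1/69120 t=1:−1/1728 t=2:+1/576 t=3:−1/1728 t=4:+1/69120 = 7/11520
3j²(5 4 5; 0 0 0) = Δ·Π!·Σ² = 2/143  (sign -1)
sum: t=0:+1/17280 t=1:−1/1152 t=2:+1/864 t=3:−1/6912 = 7/34560
3j²(5 4 5; 0 -1 1) = Δ·Π!·Σ² = 1/429  (sign +1)
combine: 4πI² = 1089·2/143·1/429 = 6/169
take √, sign -1: I = -0.05315295

Gaunt coefficient, -0.053153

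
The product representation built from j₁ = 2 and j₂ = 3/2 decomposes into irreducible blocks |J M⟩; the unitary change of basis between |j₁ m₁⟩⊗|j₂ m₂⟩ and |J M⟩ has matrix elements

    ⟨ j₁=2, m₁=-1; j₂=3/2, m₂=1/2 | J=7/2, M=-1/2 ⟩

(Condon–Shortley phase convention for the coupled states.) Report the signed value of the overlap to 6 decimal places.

+√(12/35) ≈ +0.585540

√[8·0!4!3!/8! · 1!3!2!1!3!4!] = √(1728/35)
  +(−1)^0/∏(0,0,3,2,1,1)! = 1/12  (running 1/12)
⟨..|..⟩ = √(1728/35)·(1/12) = +0.585540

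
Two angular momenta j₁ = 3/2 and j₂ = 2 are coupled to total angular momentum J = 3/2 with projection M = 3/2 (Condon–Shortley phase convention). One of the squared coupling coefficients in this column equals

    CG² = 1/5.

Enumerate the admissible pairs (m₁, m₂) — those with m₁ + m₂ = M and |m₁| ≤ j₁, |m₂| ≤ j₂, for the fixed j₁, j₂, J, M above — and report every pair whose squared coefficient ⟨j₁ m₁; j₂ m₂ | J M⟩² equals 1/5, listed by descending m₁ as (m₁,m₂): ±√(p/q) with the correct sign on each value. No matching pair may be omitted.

(3/2,0): +√(1/5)

Admissible pairs with m₁+m₂ = M = 3/2: (-1/2,2), (1/2,1), (3/2,0)
  (m₁,m₂)=(3/2,0): CG² = 1/5, CG = +√(1/5)   ← matches the target
  (m₁,m₂)=(1/2,1): CG² = 2/5, CG = −√(2/5)
  (m₁,m₂)=(-1/2,2): CG² = 2/5, CG = +√(2/5)
Pairs with CG² = 1/5: (3/2,0): +√(1/5)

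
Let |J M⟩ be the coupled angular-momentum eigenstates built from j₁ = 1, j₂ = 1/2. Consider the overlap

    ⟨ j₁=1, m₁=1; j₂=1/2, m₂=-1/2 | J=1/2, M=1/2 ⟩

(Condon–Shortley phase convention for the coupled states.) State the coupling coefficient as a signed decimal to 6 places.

+√(2/3) ≈ +0.816497

√[2·1!1!0!/3! · 2!0!0!1!1!0!] = √(2/3)
  +(−1)^0/∏(0,1,0,0,1,0)! = 1  (running 1)
⟨..|..⟩ = √(2/3)·(1) = +0.816497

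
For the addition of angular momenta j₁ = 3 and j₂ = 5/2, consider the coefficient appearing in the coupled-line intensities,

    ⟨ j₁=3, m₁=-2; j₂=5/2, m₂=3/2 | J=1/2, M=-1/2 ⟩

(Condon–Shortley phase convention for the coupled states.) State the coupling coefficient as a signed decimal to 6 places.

j₁+j₂−J=5  J+j₁−j₂=1  J−j₁+j₂=0  j₁+j₂+J+1=7
(j₁±m₁, j₂±m₂, J±M) = (1,5,4,1,0,1)
P² = 960/7
sum k=4..4:
  [4] +1/24 = 1/24
S = 1/24
C² = P²·S² = 5/21 ; C = +0.487950

+0.487950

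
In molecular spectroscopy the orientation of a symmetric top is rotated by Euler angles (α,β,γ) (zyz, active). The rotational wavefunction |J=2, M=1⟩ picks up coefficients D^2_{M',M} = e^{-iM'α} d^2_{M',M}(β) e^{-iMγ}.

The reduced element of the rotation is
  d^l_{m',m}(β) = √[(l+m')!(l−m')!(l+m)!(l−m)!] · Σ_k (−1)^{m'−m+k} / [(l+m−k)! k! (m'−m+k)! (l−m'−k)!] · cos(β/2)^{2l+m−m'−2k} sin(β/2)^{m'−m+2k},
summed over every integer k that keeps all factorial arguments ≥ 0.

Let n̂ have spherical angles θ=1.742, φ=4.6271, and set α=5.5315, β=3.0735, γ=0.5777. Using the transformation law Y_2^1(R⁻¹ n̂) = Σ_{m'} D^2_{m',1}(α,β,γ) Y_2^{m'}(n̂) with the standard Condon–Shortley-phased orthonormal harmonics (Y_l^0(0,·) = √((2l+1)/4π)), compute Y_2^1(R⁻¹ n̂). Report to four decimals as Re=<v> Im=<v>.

Re=0.1507 Im=0.0528

Need the full column D^2_{m',1} for m'=−2..2 at α=5.5315, β=3.0735, γ=0.5777.
cos(β/2)=0.034040, sin(β/2)=0.999420
d^2_{-2,1}: single k=3 term ⇒ +0.067961;  D = -0.033193-0.059304i
d^2_{-1,1}: k∈[2..3] ⇒ +0.003472 -0.997684 = -0.994212;  D = -0.237689+0.965381i
d^2_{0,1}: k∈[1..2] ⇒ +0.000097 -0.083235 = -0.083139;  D = -0.069647+0.045402i
d^2_{1,1}: k∈[0..1] ⇒ +0.000001 -0.003472 = -0.003471;  D = -0.003418-0.000601i
d^2_{2,1}: single k=0 term ⇒ -0.000079;  D = -0.000047-0.000063i
Y_2^{m'}(θ=1.742,φ=4.6271) and Σ D·Y over m':
  (-0.0332-0.0593i)·(-0.3696-0.0637i)  (-0.2377+0.9654i)·(+0.0110-0.1292i)  (-0.0696+0.0454i)·(-0.2879+0.0000i)  (-0.0034-0.0006i)·(-0.0110-0.1292i)  (-0.0000-0.0001i)·(-0.3696+0.0637i)
Y_2^1(R⁻¹ n̂) = +0.150651+0.052810i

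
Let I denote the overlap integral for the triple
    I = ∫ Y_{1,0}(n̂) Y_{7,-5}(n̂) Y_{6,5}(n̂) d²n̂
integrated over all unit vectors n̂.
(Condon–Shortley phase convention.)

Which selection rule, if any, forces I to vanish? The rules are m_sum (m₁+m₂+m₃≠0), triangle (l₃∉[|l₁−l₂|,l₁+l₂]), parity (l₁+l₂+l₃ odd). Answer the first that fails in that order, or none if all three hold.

none

Σmᵢ = 0  ✓
l₃∈[|l₁−l₂|,l₁+l₂]=[6,8], have l₃=6  ✓
Σlᵢ = 14 ⇒ even  ✓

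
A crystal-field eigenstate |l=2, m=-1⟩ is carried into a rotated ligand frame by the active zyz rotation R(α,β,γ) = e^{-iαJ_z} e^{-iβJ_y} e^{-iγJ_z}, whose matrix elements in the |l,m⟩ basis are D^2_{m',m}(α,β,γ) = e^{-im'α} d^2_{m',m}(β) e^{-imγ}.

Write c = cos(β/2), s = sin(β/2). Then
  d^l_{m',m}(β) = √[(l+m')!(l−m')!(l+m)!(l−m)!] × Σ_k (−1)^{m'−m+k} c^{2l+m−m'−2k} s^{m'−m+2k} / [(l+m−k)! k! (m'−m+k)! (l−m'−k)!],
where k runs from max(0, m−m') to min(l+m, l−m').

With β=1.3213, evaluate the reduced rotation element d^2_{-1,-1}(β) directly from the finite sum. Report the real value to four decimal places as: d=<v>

d=-0.3156

d^2_{-1,-1}(β=1.3213) via the finite sum:
With c≡cos(β/2)=0.789594 and s≡sin(β/2)=0.613630, N=[1·6·1·6]^{1/2}=6.000000
Admissible k: 0..1 (factorial args all ≥0)
  k=0: (−1)^0·6.0000/(6)·0.7896^4·0.6136^0 = +0.388700
  k=1: (−1)^1·6.0000/(2)·0.7896^2·0.6136^2 = -0.704274
d^2_{-1,-1}(1.3213) = +0.388700 -0.704274 = -0.315575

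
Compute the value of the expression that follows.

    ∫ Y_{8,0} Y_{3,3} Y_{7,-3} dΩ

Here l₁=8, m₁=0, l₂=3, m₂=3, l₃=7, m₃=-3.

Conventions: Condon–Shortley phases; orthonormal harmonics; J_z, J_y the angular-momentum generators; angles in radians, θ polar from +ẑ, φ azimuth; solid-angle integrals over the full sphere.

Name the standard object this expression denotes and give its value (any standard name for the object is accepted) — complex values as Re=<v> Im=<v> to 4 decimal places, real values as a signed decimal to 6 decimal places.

Gaunt coefficient, -0.123395

This is a Gaunt coefficient — the integral of a triple product of spherical harmonics over the sphere.
Checks pass: Σm=0; 18 even; l₃=7∈[5,11].
(2·8+1)(2·3+1)(2·7+1) = 1785
Δ: 4! 12! 2! / 19! → 1/5290740
sum: t=1:−1/7257600 t=2:+1/2073600 t=3:−1/7257600 = 1/4838400
3j²(8 3 7; 0 0 0) = Δ·Π!·Σ² = 252/20995  (sign -1)
sum: t=4:+1/46448640 = 1/46448640
3j²(8 3 7; 0 3 -3) = Δ·Π!·Σ² = 75/8398  (sign +1)
combine: 4πI² = 1785·252/20995·75/8398 = 198450/1037153
take √, sign -1: I = -0.12339547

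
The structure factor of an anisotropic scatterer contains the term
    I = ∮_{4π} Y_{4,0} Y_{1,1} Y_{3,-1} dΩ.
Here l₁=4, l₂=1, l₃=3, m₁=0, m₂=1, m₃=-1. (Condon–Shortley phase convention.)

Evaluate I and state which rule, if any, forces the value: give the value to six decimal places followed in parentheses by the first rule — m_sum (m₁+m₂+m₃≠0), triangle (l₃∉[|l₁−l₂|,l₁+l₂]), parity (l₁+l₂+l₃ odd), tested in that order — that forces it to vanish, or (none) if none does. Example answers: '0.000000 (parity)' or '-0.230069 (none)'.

m-sum 0 ✓  L=8 even ✓  3≤3≤5 ✓
Π(2lᵢ+1) = 9×3×7 = 189
triangle coeff Δ(4,1,3) = 1/252
Σ_t [1,1]: t=1:−1/36 = -1/36
(3j)²=4/63 [(4 1 3; 0 0 0)], sign=+1
Σ_t [2,2]: t=2:+1/96 = 1/96
(3j)²=1/42 [(4 1 3; 0 1 -1)], sign=+1
⇒ 4πI² = 2/7
I = (+1)√(2/7/(4π)) = 0.15078601
No selection rule forces the value: the integral is nonzero (none).

0.150786 (none)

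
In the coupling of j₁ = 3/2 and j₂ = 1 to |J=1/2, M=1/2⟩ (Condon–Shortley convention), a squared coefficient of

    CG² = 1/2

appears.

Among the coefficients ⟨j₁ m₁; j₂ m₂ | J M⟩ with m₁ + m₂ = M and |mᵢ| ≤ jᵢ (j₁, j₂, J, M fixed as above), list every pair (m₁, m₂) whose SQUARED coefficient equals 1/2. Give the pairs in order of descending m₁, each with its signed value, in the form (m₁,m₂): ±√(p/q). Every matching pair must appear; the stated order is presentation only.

Admissible pairs with m₁+m₂ = M = 1/2: (-1/2,1), (1/2,0), (3/2,-1)
  (m₁,m₂)=(3/2,-1): CG² = 1/2, CG = +√(1/2)   ← matches the target
  (m₁,m₂)=(1/2,0): CG² = 1/3, CG = −√(1/3)
  (m₁,m₂)=(-1/2,1): CG² = 1/6, CG = +√(1/6)
Pairs with CG² = 1/2: (3/2,-1): +√(1/2)

(3/2,-1): +√(1/2)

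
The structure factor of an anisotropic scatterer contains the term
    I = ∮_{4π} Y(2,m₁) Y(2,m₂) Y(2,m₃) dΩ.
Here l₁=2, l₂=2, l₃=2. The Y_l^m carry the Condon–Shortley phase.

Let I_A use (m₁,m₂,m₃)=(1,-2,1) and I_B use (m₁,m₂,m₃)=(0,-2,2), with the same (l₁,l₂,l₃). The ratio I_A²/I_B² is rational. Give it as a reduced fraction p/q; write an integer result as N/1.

3/2

Same 2,2,2: normalisation and zero-m 3j drop out of the ratio.
A: Δ: 2! 2! 2! / 7! → 1/630; sum: t=0:+1/4 = 1/4; 3j²(2 2 2; 1 -2 1) = Δ·Π!·Σ² = 3/35  (sign -1)
B: Δ: 2! 2! 2! / 7! → 1/630; sum: t=0:+1/8 = 1/8; 3j²(2 2 2; 0 -2 2) = Δ·Π!·Σ² = 2/35  (sign +1)
I_A²/I_B² = (3/35)/(2/35) = 3/2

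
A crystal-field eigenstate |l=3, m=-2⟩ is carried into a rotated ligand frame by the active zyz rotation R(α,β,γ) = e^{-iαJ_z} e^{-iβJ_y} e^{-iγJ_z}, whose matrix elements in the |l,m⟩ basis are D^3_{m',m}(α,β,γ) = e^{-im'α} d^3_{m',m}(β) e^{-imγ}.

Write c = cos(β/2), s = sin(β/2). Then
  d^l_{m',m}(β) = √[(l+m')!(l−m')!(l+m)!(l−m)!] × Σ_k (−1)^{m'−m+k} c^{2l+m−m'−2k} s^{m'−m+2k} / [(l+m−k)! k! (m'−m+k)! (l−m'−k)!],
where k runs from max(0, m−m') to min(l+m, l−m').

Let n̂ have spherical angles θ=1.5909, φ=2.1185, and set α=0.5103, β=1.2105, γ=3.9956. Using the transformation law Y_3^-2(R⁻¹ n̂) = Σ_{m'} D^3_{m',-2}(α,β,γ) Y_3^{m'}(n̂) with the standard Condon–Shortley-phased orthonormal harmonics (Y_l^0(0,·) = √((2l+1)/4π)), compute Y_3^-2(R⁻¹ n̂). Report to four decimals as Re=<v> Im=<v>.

Need the full column D^3_{m',-2} for m'=−3..3 at α=0.5103, β=1.2105, γ=3.9956.
cos(β/2)=0.822360, sin(β/2)=0.568968
d^3_{-3,-2}: single k=1 term ⇒ +0.524171;  D = -0.521690-0.050933i
d^3_{-2,-2}: k∈[0..1] ⇒ +0.309294 -0.740275 = -0.430981;  D = +0.394748-0.172969i
d^3_{-1,-2}: k∈[0..1] ⇒ -0.676702 +0.647856 = -0.028845;  D = +0.017400-0.023007i
d^3_{0,-2}: k∈[0..1] ⇒ +0.810930 -0.388182 = +0.422749;  D = -0.057827+0.418775i
d^3_{1,-2}: k∈[0..1] ⇒ -0.647856 +0.155060 = -0.492796;  D = -0.179618-0.458896i
d^3_{2,-2}: k∈[0..1] ⇒ +0.354360 -0.033925 = +0.320434;  D = +0.247660+0.203329i
d^3_{3,-2}: single k=0 term ⇒ -0.120109;  D = -0.118230-0.021162i
Y_3^{m'}(θ=1.5909,φ=2.1185) and Σ D·Y over m':
  (-0.5217-0.0509i)·(+0.4159-0.0301i)  (+0.3947-0.1730i)·(+0.0094-0.0183i)  (+0.0174-0.0230i)·(+0.1679+0.2753i)  (-0.0578+0.4188i)·(+0.0225+0.0000i)  (-0.1796-0.4589i)·(-0.1679+0.2753i)  (+0.2477+0.2033i)·(+0.0094+0.0183i)  (-0.1182-0.0212i)·(-0.4159-0.0301i)
Y_3^-2(R⁻¹ n̂) = -0.006350+0.042451i

Re=-0.0064 Im=0.0425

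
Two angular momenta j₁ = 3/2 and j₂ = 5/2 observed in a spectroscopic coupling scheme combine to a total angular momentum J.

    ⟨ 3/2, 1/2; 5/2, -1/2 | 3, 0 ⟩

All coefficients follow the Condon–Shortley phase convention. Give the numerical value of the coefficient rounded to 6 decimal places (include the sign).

j₁+j₂−J=1  J+j₁−j₂=2  J−j₁+j₂=4  j₁+j₂+J+1=8
(j₁±m₁, j₂±m₂, J±M) = (2,1,2,3,3,3)
P² = 36/5
sum k=0..1:
  [0] +1/4 = 1/4
  [1] −1/12 = -1/12
S = 1/6
C² = P²·S² = 1/5 ; C = +0.447214

+0.447214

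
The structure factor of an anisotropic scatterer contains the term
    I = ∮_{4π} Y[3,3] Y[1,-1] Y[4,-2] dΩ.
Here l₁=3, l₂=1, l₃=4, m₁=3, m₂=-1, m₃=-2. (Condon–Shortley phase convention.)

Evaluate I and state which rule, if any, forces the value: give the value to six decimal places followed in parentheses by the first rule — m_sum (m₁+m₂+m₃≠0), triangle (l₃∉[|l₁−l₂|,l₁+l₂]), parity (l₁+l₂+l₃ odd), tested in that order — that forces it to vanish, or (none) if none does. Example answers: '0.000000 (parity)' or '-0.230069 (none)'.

0.061558 (none)

Checks pass: Σm=0; 8 even; l₃=4∈[2,4].
(2·3+1)(2·1+1)(2·4+1) = 189
Δ: 0! 6! 2! / 9! → 1/252
sum: t=0:+1/36 = 1/36
3j²(3 1 4; 0 0 0) = Δ·Π!·Σ² = 4/63  (sign +1)
sum: t=0:+1/1440 = 1/1440
3j²(3 1 4; 3 -1 -2) = Δ·Π!·Σ² = 1/252  (sign +1)
combine: 4πI² = 189·4/63·1/252 = 1/21
take √, sign +1: I = 0.06155813
No selection rule forces the value: the integral is nonzero (none).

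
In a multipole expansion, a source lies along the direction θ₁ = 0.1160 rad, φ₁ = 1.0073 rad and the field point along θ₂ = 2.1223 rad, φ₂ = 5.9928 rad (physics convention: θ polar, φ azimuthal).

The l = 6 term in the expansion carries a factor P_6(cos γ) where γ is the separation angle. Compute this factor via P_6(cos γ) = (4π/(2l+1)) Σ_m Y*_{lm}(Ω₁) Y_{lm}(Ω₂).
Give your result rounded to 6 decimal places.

Summing Y*_{l m}(θ₁,φ₁)·Y_{l m}(θ₂,φ₂) over m ∈ [−6, 6]; prefactor 4π/(2·6+1) = 0.966644:
  m=-6: (+0.000001-0.000000i) × (-0.031480+0.181735i) = +0.000000+0.000000i  (running Σ = +0.000000+0.000000i)
  m=-5: (+0.000011-0.000033i) × (-0.046612-0.390276i) = -0.000013-0.000003i  (running Σ = -0.000013-0.000003i)
  m=-4: (-0.000398-0.000489i) × (+0.150929+0.347967i) = +0.000110-0.000212i  (running Σ = +0.000097-0.000215i)
  m=-3: (-0.007821+0.000941i) × (-0.002712-0.003223i) = +0.000024+0.000023i  (running Σ = +0.000121-0.000192i)
  m=-2: (-0.028780+0.060534i) × (-0.287306-0.188551i) = +0.019682-0.011965i  (running Σ = +0.019804-0.012158i)
  m=-1: (+0.190334+0.301242i) × (+0.131936+0.039427i) = +0.013235+0.047249i  (running Σ = +0.033038+0.035091i)
  m=0: (+0.878322-0.000000i) × (+0.309227+0.000000i) = +0.271601+0.000000i  (running Σ = +0.304639+0.035091i)
  m=1: (-0.190334+0.301242i) × (-0.131936+0.039427i) = +0.013235-0.047249i  (running Σ = +0.317874-0.012158i)
  m=2: (-0.028780-0.060534i) × (-0.287306+0.188551i) = +0.019682+0.011965i  (running Σ = +0.337557-0.000192i)
  m=3: (+0.007821+0.000941i) × (+0.002712-0.003223i) = +0.000024-0.000023i  (running Σ = +0.337581-0.000215i)
  m=4: (-0.000398+0.000489i) × (+0.150929-0.347967i) = +0.000110+0.000212i  (running Σ = +0.337691-0.000003i)
  m=5: (-0.000011-0.000033i) × (+0.046612-0.390276i) = -0.000013+0.000003i  (running Σ = +0.337678+0.000000i)
  m=6: (+0.000001+0.000000i) × (-0.031480-0.181735i) = +0.000000-0.000000i  (running Σ = +0.337678+0.000000i)
Total Σ_m = +0.337678+0.000000i. Multiply by 0.966644: +0.326414+0.000000i. P_6(cos γ) = 0.326414

0.326414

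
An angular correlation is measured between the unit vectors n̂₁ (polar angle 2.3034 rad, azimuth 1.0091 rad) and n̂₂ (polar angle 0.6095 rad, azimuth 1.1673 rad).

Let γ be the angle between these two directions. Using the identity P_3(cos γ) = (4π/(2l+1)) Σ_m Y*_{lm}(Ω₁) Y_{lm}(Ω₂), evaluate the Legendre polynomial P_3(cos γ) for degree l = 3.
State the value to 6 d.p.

0.186905

Expand P_3 via completeness: Σ_{m} conj(Y_{3,m}) at Ω₁ times Y_{3,m} at Ω₂ —
  term(m=-3) = (0.011935, -0.006132)   from Y*(Ω₁)=(-0.170316, 0.019551), Y(Ω₂)=(-0.073245, 0.027595)
  term(m=-2) = (-0.098590, 0.032278)   from Y*(Ω₁)=(0.163435, -0.340591), Y(Ω₂)=(-0.189938, -0.198323)
  term(m=-1) = (0.128174, -0.020448)   from Y*(Ω₁)=(0.158237, 0.251443), Y(Ω₂)=(0.171538, -0.401802)
  term(m=+0) = (0.021075, 0.000000)   from Y*(Ω₁)=(0.190552, -0.000000), Y(Ω₂)=(0.110600, 0.000000)
  term(m=+1) = (0.128174, 0.020448)   from Y*(Ω₁)=(-0.158237, 0.251443), Y(Ω₂)=(-0.171538, -0.401802)
  term(m=+2) = (-0.098590, -0.032278)   from Y*(Ω₁)=(0.163435, 0.340591), Y(Ω₂)=(-0.189938, 0.198323)
  term(m=+3) = (0.011935, 0.006132)   from Y*(Ω₁)=(0.170316, 0.019551), Y(Ω₂)=(0.073245, 0.027595)
Σ over m = (0.104114, 0.000000); ×(4π/7) → (0.186905, 0.000000). Real part: 0.186905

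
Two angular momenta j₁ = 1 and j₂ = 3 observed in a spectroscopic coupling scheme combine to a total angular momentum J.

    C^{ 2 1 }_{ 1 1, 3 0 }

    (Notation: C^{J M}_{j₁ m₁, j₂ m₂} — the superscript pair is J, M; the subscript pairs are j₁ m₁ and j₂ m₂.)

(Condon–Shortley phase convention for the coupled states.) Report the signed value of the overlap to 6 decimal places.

√[5·2!0!4!/7! · 2!0!3!3!3!1!] = √(144/7)
  +(−1)^0/∏(0,2,0,3,0,1)! = 1/12  (running 1/12)
⟨..|..⟩ = √(144/7)·(1/12) = +0.377964

+√(1/7) ≈ +0.377964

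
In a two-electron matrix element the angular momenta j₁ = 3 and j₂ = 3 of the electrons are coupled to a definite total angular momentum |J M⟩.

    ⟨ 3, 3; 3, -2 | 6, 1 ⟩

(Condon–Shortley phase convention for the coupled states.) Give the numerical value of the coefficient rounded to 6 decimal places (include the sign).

j₁+j₂−J=0  J+j₁−j₂=6  J−j₁+j₂=6  j₁+j₂+J+1=13
(j₁±m₁, j₂±m₂, J±M) = (6,0,1,5,7,5)
P² = 622080000/11
sum k=0..0:
  [0] +1/86400 = 1/86400
S = 1/86400
C² = P²·S² = 1/132 ; C = +0.087039

+√(1/132) ≈ +0.087039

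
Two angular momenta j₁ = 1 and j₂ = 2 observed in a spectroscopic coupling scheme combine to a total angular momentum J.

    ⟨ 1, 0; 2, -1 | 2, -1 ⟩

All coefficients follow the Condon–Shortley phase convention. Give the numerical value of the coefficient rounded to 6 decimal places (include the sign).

+0.408248  (= +√(1/6))

triangle: 1!·1!·3!/6! = 6/720
(j±m)!: 1!·1!·1!·3!·1!·3! = 36
prefactor² = (2J+1)·Δ·N² = 3/2
  k=0: +1/(0!·1!·1!·1!·0!·2!) = 1/2
  k=1: −1/(1!·0!·0!·0!·1!·3!) = -1/6
Σ = 1/3  ⇒  CG² = 3/2·(1/3)² = 1/6
CG = +√(1/6) = +0.408248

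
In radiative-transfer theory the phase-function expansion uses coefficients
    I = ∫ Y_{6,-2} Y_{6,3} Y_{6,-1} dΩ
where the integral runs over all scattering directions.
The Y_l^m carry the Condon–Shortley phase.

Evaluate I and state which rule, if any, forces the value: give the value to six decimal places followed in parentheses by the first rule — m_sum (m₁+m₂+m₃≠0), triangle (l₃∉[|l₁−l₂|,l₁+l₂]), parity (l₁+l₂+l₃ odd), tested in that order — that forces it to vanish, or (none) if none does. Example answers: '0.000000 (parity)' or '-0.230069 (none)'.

-0.055657 (none)

Rules hold: Σm=0, L=18 even, 0≤6≤12.
N = 13·13·13 = 2197
Δ = 6!·6!·6!/19! = 1/325909584
Racah Σ t=0..6: t=0:+1/373248000 t=1:−1/1728000 t=2:+1/110592 t=3:−1/46656 t=4:+1/110592 t=5:−1/1728000 t=6:+1/373248000 = -7/1555200
⇒ 3j(6 6 6; 0 0 0)² = 400/46189, sgn -1
Racah Σ t=3..6: t=3:−1/3110400 t=4:+1/276480 t=5:−1/207360 t=6:+1/1244160 = -1/1382400
⇒ 3j(6 6 6; -2 3 -1)² = 189/92378, sgn +1
4πI² = N·(3j₀)²·(3jₘ)² = 491400/12623809
I = -1·√(0.0389264/4π) = -0.05565670
No selection rule forces the value: the integral is nonzero (none).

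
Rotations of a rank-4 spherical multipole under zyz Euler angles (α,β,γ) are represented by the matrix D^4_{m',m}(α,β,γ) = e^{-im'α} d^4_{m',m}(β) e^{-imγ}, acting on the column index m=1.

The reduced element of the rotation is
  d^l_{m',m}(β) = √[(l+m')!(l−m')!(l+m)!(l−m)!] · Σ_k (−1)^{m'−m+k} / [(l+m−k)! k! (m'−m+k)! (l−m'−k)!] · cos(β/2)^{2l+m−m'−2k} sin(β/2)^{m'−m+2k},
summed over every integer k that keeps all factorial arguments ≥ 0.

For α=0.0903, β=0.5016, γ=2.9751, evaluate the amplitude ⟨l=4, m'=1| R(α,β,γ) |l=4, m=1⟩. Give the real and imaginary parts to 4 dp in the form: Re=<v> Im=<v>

First d^4_{1,1}(β=0.5016), then the phase factors e^{-i(1)α} and e^{-i(1)γ}:
With c≡cos(β/2)=0.968714 and s≡sin(β/2)=0.248179, N=[120·6·120·6]^{1/2}=720.000000
k: max(0,(1)−(1))=0 … min(4+(1),4−(1))=3
  k=0: (−1)^0·720.0000/(720)·0.9687^8·0.2482^0 = +0.775471
  k=1: (−1)^1·720.0000/(48)·0.9687^6·0.2482^2 = -0.763476
  k=2: (−1)^2·720.0000/(24)·0.9687^4·0.2482^4 = +0.100222
  k=3: (−1)^3·720.0000/(72)·0.9687^2·0.2482^6 = -0.002193
d^4_{1,1}(0.5016) = +0.775471 -0.763476 +0.100222 -0.002193 = +0.110024
Attach z-rotation phases: D = e^{-i(1)(0.0903)}·(+0.110024)·e^{-i(1)(2.9751)} = -0.109705-0.008375i

Re=-0.1097 Im=-0.0084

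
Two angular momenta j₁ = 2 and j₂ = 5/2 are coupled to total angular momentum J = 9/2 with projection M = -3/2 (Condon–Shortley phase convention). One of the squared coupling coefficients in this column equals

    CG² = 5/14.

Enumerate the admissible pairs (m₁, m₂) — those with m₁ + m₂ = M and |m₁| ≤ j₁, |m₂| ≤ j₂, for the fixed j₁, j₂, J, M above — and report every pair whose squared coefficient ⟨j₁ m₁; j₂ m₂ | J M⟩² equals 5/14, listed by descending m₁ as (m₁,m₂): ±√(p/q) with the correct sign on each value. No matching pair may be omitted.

(0,-3/2): +√(5/14)

Admissible pairs with m₁+m₂ = M = -3/2: (-2,1/2), (-1,-1/2), (0,-3/2), (1,-5/2)
  (m₁,m₂)=(1,-5/2): CG² = 1/21, CG = +√(1/21)
  (m₁,m₂)=(0,-3/2): CG² = 5/14, CG = +√(5/14)   ← matches the target
  (m₁,m₂)=(-1,-1/2): CG² = 10/21, CG = +√(10/21)
  (m₁,m₂)=(-2,1/2): CG² = 5/42, CG = +√(5/42)
Pairs with CG² = 5/14: (0,-3/2): +√(5/14)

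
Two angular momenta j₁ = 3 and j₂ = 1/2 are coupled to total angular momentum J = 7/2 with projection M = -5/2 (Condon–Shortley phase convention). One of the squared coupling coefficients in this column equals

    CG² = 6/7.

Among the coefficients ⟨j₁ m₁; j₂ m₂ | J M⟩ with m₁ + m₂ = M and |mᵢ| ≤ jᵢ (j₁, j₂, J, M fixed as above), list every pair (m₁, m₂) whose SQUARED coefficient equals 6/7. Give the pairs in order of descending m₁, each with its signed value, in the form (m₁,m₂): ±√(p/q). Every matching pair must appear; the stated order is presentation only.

Admissible pairs with m₁+m₂ = M = -5/2: (-3,1/2), (-2,-1/2)
  (m₁,m₂)=(-2,-1/2): CG² = 6/7, CG = +√(6/7)   ← matches the target
  (m₁,m₂)=(-3,1/2): CG² = 1/7, CG = +√(1/7)
Pairs with CG² = 6/7: (-2,-1/2): +√(6/7)

(-2,-1/2): +√(6/7)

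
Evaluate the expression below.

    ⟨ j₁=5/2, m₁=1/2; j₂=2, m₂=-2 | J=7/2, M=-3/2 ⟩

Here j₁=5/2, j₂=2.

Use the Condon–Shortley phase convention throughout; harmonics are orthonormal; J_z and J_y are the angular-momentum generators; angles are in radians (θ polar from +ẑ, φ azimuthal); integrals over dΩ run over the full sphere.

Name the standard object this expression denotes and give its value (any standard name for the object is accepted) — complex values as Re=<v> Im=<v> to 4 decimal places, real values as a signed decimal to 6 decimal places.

This is a Clebsch–Gordan (vector-coupling) coefficient.
√[8·1!4!3!/9! · 3!2!0!4!2!5!] = √(1536/7)
  +(−1)^0/∏(0,1,2,0,2,3)! = 1/24  (running 1/24)
⟨..|..⟩ = √(1536/7)·(1/24) = +0.617213

Clebsch–Gordan coefficient, +√(8/21) ≈ +0.617213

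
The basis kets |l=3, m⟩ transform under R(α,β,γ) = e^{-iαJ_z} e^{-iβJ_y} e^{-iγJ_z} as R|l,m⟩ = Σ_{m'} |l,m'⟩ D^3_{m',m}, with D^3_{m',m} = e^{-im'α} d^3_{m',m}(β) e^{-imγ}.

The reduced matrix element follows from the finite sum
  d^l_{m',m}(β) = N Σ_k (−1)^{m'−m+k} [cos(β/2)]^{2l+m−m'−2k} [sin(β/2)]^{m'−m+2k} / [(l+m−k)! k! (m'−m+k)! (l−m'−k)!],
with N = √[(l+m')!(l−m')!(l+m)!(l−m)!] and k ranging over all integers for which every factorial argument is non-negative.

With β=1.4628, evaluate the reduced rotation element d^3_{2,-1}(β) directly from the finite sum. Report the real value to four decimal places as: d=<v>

d^3_{2,-1}(β=1.4628) via the finite sum:
Half-angle: c=0.744240, s=0.667912. N=√(120·1·2·24)=75.894664
k∈{0,1} keeps every argument non-negative
  k=0: (−1)^3·75.8947/(12)·0.7442^3·0.6679^3 = -0.776832
  k=1: (−1)^4·75.8947/(24)·0.7442^1·0.6679^5 = +0.312831
d^3_{2,-1}(1.4628) = -0.776832 +0.312831 = -0.464001

d=-0.4640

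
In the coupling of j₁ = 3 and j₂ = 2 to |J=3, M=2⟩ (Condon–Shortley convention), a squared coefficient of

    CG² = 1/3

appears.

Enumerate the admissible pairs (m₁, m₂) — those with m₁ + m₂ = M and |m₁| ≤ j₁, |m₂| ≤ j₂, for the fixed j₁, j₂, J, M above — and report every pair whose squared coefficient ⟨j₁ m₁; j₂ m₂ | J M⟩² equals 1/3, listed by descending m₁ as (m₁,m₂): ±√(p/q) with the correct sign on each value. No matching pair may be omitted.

(0,2): +√(1/3)

Admissible pairs with m₁+m₂ = M = 2: (0,2), (1,1), (2,0), (3,-1)
  (m₁,m₂)=(3,-1): CG² = 5/12, CG = +√(5/12)
  (m₁,m₂)=(2,0): CG² = 0/1, CG = 0
  (m₁,m₂)=(1,1): CG² = 1/4, CG = −√(1/4)
  (m₁,m₂)=(0,2): CG² = 1/3, CG = +√(1/3)   ← matches the target
Pairs with CG² = 1/3: (0,2): +√(1/3)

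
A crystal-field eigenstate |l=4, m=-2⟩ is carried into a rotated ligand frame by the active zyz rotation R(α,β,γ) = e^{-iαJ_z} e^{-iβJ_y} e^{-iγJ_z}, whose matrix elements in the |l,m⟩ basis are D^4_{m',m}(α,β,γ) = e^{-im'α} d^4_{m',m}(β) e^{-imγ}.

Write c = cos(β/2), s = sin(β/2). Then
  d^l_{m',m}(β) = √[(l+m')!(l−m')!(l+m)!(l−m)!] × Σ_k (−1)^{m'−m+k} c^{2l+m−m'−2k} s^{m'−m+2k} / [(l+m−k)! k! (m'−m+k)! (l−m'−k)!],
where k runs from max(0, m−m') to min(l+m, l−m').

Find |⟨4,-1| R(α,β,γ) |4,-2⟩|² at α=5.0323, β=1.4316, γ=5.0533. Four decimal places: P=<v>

P=0.1151

Split into d^4_{-1,-2}(β=1.4316) × two z-phases.
c=cos(1.431600/2)=0.754569, s=sin(1.431600/2)=0.656221; N=√[6·120·2·720]=1018.233765
k∈{0,1,2} keeps every argument non-negative
  k=0: (−1)^1·1018.2338/(240)·0.7546^7·0.6562^1 = -0.387773
  k=1: (−1)^2·1018.2338/(48)·0.7546^5·0.6562^3 = +1.466394
  k=2: (−1)^3·1018.2338/(72)·0.7546^3·0.6562^5 = -0.739371
d^4_{-1,-2}(1.4316) = -0.387773 +1.466394 -0.739371 = +0.339250
|D^4_{-1,-2}|² = |d^4_{-1,-2}(β)|² = (+0.339250)² = 0.115090 (the z-rotation phases have unit modulus)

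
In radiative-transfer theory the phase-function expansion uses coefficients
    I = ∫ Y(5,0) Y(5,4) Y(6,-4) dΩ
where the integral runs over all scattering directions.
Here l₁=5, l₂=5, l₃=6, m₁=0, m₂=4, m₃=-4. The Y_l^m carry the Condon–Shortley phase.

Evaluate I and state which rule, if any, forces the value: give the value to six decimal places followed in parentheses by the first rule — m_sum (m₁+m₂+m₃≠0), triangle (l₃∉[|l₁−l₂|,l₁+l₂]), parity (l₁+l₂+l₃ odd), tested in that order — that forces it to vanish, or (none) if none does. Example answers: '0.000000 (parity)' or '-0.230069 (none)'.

-0.082328 (none)

m-sum 0 ✓  L=16 even ✓  0≤6≤10 ✓
Π(2lᵢ+1) = 11×11×13 = 1573
triangle coeff Δ(5,5,6) = 1/28588560
Σ_t [0,4]: t=0:+1/345600 t=1:−1/13824 t=2:+1/5184 t=3:−1/13824 t=4:+1/345600 = 7/129600
(3j)²=80/7293 [(5 5 6; 0 0 0)], sign=+1
Σ_t [3,4]: t=3:−1/207360 t=4:+1/345600 = -1/518400
(3j)²=12/2431 [(5 5 6; 0 4 -4)], sign=-1
⇒ 4πI² = 320/3757
I = (-1)√(320/3757/(4π)) = -0.08232836
No selection rule forces the value: the integral is nonzero (none).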